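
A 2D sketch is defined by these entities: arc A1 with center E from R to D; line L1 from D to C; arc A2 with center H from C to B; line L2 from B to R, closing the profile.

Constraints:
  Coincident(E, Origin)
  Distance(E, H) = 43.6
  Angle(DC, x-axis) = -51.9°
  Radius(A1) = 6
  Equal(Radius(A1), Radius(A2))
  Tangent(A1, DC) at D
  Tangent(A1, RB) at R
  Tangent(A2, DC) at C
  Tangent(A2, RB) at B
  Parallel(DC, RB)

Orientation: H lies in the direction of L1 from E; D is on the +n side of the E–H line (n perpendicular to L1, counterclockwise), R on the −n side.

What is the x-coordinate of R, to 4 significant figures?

-4.722

The slot axis is L1's direction at -51.9°, so u = (cos -51.9°, sin -51.9°) = (0.6170, -0.7869) and n = (−sin -51.9°, cos -51.9°) = (0.7869, 0.6170). E is at the origin and H lies 43.6 along u from E, so H = 43.6·u = (26.90, -34.31). Tangency of A1 to both parallel lines with radius 6.0 puts D and R at E ± 6.0·n: D = (4.722, 3.702), R = (-4.722, -3.702). So R.x = -4.722.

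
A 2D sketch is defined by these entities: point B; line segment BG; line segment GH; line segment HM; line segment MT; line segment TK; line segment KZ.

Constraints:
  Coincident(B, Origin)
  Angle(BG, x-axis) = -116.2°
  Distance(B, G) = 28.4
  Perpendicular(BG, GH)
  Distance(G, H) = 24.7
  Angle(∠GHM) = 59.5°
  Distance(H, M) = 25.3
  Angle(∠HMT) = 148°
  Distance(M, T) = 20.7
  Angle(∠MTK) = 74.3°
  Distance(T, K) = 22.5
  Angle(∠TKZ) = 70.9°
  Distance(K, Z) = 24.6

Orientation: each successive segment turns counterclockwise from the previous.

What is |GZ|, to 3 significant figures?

18.2

B is at the origin; BG runs at -116.2° with length 28.4, so G = (-12.5, -25.5). The perpendicularity gives GH at right angles to BG, so GH runs at -26.2°; with |GH| = 24.7, H = (9.62, -36.4). ∠GHM = 59.5° gives HM at 94.3° from the x-axis; with |HM| = 25.3, M = (7.73, -11.2). ∠HMT = 148.0° gives MT at 126° from the x-axis; with |MT| = 20.7, T = (-4.53, 5.52). ∠MTK = 74.3° gives TK at -128° from the x-axis; with |TK| = 22.5, K = (-18.4, -12.2). ∠TKZ = 70.9° gives KZ at -18.9° from the x-axis; with |KZ| = 24.6, Z = (4.89, -20.2). Then |GZ| = |Z − G| = 18.2.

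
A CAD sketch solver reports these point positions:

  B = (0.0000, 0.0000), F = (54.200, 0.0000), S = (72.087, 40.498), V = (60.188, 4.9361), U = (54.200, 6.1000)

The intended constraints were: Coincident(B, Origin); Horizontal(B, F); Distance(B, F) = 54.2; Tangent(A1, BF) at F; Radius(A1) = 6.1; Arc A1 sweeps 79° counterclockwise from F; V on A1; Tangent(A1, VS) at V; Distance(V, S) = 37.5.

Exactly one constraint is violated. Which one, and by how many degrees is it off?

Tangent(A1, VS) at V — off by 7.50°.

B = (0.00, 0.00) ✓; B.y = 0.00, F.y = 0.00 ✓; |BF| = 54.20 ✓; ∠(UF, FB) = 90.00° ✓; |UF| = 6.100 ✓; bearing(U→V) − bearing(U→F) = 79.00° ✓; |UV| = 6.100 ✓; ∠(UV, VS) = 97.50° ✗; |VS| = 37.50 ✓.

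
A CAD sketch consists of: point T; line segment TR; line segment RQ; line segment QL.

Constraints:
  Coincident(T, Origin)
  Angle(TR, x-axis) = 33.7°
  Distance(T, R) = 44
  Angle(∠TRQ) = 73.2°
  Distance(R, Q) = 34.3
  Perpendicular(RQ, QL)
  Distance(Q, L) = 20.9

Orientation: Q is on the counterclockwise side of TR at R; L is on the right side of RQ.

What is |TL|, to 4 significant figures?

66.62

∠TRQ = 73.2°, so RQ runs at 33.7° + (180° − 73.2°) = 140.5° from the x-axis; with |RQ| = 34.3, Q = R + 34.3·(cos 140.5°, sin 140.5°) = (10.14, 46.23). The perpendicularity gives QL at right angles to RQ; with |QL| = 20.9 on the right of RQ, L = Q + 20.9·(0.6361, 0.7716) = (23.43, 62.36). Then |TL| = |L − T| = 66.62.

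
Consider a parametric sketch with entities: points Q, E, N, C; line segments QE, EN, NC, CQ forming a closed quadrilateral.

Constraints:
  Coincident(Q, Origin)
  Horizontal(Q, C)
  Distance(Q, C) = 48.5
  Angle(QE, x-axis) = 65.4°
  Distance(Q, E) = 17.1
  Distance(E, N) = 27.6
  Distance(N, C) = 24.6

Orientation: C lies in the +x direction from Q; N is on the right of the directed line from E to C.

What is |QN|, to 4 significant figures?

25.27

Checks: |EN| = 27.60 ✓; |NC| = 24.60 ✓.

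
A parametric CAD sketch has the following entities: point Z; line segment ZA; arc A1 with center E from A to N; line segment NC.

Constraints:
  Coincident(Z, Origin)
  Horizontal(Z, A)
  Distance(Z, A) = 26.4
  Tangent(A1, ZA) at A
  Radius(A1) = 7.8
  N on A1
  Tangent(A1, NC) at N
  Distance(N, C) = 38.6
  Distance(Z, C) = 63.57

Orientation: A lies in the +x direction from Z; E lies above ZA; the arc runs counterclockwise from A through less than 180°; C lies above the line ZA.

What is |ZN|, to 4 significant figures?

33.76

Checks: Z = (0.00, 0.00) ✓; |EN| = 7.800 ✓; ∠(EN, NC) = 90.00° ✓; |NC| = 38.60 ✓; |ZC| = 63.57 ✓.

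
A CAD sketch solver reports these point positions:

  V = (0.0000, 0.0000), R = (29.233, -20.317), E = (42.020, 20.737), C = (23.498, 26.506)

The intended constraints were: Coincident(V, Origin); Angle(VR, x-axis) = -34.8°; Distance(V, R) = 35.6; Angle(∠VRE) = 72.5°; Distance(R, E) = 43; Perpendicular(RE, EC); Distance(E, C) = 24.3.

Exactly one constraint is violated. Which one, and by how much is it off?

Distance(E, C) = 24.3 — off by 4.90.

V = (0.00, 0.00) ✓; VR at -34.80° ✓; |VR| = 35.60 ✓; ∠VRE = 72.50° ✓; |RE| = 43.00 ✓; ∠(RE, EC) = 90.00° ✓; |EC| = 19.40 ✗.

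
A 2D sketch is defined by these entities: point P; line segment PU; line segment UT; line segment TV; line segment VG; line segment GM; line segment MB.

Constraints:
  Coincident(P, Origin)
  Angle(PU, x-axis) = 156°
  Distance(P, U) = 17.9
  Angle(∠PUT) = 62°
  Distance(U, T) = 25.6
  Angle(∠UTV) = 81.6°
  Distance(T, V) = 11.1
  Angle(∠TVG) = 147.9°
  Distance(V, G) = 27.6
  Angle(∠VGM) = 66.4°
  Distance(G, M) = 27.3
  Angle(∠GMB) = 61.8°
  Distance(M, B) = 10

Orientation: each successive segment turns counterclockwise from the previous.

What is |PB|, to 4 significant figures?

9.068

P is at the origin; PU runs at 156.0° with length 17.9, so U = (-16.35, 7.281). ∠PUT = 62.0° gives UT at -86.00° from the x-axis; with |UT| = 25.6, T = (-14.57, -18.26). ∠UTV = 81.6° gives TV at 12.40° from the x-axis; with |TV| = 11.1, V = (-3.726, -15.87). ∠TVG = 147.9° gives VG at 44.50° from the x-axis; with |VG| = 27.6, G = (15.96, 3.472). ∠VGM = 66.4° gives GM at 158.1° from the x-axis; with |GM| = 27.3, M = (-9.370, 13.65). ∠GMB = 61.8° gives MB at -83.70° from the x-axis; with |MB| = 10.0, B = (-8.273, 3.715). Then |PB| = |B − P| = 9.068.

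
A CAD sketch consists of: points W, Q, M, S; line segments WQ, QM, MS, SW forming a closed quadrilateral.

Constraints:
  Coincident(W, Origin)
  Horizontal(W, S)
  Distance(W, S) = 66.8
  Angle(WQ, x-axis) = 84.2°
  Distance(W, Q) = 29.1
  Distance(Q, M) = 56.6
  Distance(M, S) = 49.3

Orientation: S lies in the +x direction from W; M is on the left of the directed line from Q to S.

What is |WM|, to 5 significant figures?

73.992

Checks: |QM| = 56.60 ✓; |MS| = 49.30 ✓.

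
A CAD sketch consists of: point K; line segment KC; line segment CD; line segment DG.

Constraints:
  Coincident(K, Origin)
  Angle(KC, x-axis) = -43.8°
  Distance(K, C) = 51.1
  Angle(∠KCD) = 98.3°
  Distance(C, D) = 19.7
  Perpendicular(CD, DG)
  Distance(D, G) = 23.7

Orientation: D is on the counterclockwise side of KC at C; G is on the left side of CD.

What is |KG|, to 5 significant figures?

38.143

K is at the origin; KC runs at -43.8° with length 51.1, so C = 51.1·(cos -43.8°, sin -43.8°) = (36.882, -35.369). ∠KCD = 98.3°, so CD runs at -43.8° + (180° − 98.3°) = 37.900° from the x-axis; with |CD| = 19.7, D = C + 19.7·(cos 37.900°, sin 37.900°) = (52.427, -23.267). CD is perpendicular to DG; with |DG| = 23.7 on the left of CD, G = D + 23.7·(-0.61429, 0.78908) = (37.868, -4.5658). Then |KG| = |G − K| = 38.143.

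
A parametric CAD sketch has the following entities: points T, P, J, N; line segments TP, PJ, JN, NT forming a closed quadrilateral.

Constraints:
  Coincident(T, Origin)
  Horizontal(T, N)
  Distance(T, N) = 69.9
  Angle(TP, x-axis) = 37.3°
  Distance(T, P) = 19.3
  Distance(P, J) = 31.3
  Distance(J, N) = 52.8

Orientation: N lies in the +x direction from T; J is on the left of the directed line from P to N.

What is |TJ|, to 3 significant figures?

50.0

Checks: |PJ| = 31.30 ✓; |JN| = 52.80 ✓.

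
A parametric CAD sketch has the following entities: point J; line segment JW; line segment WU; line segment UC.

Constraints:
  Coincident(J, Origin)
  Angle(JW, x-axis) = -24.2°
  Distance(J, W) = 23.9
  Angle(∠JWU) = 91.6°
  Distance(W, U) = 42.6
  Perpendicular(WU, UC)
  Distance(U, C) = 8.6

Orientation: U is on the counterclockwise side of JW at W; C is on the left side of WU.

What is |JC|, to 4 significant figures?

45.89

J is at the origin; JW runs at -24.2° with length 23.9, so W = 23.9·(cos -24.2°, sin -24.2°) = (21.80, -9.797). ∠JWU = 91.6°, so WU runs at -24.2° + (180° − 91.6°) = 64.20° from the x-axis; with |WU| = 42.6, U = W + 42.6·(cos 64.20°, sin 64.20°) = (40.34, 28.56). WU is perpendicular to UC; with |UC| = 8.6 on the left of WU, C = U + 8.6·(-0.9003, 0.4352) = (32.60, 32.30). Then |JC| = |C − J| = 45.89.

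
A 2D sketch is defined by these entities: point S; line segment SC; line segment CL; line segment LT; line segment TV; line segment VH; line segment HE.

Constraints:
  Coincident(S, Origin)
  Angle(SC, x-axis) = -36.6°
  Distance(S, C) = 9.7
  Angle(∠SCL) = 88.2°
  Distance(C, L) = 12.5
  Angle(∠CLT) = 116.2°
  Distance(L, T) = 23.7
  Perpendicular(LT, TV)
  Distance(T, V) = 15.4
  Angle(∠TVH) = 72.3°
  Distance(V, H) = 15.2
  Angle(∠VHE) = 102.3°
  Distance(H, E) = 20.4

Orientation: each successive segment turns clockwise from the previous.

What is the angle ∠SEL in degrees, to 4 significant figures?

31.91°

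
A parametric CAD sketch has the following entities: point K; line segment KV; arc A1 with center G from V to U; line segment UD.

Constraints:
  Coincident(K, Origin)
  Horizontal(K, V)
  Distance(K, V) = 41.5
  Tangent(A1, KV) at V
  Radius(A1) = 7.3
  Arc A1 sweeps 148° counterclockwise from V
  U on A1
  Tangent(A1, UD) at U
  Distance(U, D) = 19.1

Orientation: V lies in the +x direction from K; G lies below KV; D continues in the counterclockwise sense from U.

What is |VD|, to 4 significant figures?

26.64

On A1, V sits at bearing 90° from G; a 148° counterclockwise sweep puts U at bearing 238°, so U = G + 7.3·(cos 238°, sin 238°) = (37.63, -13.49). The tangent condition forces GU to be normal to UD, so UD runs along (−sin 238°, cos 238°); with |UD| = 19.1, D = (53.83, -23.61). Then |VD| = |D − V| = 26.64.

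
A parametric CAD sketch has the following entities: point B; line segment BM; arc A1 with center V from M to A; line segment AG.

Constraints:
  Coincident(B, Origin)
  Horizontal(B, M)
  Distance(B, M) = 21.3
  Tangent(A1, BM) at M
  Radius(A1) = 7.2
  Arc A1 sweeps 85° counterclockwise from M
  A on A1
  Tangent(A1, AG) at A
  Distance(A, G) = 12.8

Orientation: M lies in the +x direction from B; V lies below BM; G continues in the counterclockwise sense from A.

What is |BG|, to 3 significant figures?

23.3

On A1, M sits at bearing 90° from V; an 85° counterclockwise sweep puts A at bearing 175°, so A = V + 7.2·(cos 175°, sin 175°) = (14.1, -6.57). The tangent condition forces VA to be normal to AG, so AG runs along (−sin 175°, cos 175°); with |AG| = 12.8, G = (13.0, -19.3). Then |BG| = |G − B| = 23.3.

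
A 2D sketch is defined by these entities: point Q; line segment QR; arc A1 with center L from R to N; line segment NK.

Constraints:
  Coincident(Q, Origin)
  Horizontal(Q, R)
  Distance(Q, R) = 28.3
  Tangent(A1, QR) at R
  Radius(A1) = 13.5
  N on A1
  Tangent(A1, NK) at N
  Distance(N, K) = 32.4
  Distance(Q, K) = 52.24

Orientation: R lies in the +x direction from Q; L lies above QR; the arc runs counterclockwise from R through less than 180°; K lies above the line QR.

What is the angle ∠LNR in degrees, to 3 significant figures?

27.7°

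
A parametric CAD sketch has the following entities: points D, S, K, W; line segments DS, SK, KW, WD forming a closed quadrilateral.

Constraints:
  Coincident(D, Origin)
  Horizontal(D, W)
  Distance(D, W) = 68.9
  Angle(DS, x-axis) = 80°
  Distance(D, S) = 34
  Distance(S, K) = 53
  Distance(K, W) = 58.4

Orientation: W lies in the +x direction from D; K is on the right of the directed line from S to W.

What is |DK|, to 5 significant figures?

23.356

D is at the origin; D and W share the same y with |DW| = 68.9 and W in +x, so W = (68.9, 0). DS runs at 80.0° with |DS| = 34.0, so S = (5.9040, 33.483). K is determined by |SK| = 53.0 and |KW| = 58.4 together: it lies at the intersection of circle(S, 53.0) and circle(W, 58.4). With |SW| = 71.342, the foot of the radical line on SW is 31.455 from S and the perpendicular offset is √(53.0² − 31.455²) = 42.657. Taking the right-of-SW solution: K = (13.659, -18.946).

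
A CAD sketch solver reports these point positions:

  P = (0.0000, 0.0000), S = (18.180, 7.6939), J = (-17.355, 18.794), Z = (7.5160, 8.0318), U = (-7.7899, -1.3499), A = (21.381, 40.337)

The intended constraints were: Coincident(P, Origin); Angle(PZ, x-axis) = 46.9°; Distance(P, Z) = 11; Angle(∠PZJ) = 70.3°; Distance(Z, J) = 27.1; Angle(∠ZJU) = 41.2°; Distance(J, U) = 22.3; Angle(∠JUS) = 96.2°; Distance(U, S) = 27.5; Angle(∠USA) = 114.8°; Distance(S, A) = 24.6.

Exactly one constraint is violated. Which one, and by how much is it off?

Distance(S, A) = 24.6 — off by 8.20.

P = (0.00, 0.00) ✓; PZ at 46.90° ✓; |PZ| = 11.00 ✓; ∠PZJ = 70.30° ✓; |ZJ| = 27.10 ✓; ∠ZJU = 41.20° ✓; |JU| = 22.30 ✓; ∠JUS = 96.20° ✓; |US| = 27.50 ✓; ∠USA = 114.8° ✓; |SA| = 32.80 ✗.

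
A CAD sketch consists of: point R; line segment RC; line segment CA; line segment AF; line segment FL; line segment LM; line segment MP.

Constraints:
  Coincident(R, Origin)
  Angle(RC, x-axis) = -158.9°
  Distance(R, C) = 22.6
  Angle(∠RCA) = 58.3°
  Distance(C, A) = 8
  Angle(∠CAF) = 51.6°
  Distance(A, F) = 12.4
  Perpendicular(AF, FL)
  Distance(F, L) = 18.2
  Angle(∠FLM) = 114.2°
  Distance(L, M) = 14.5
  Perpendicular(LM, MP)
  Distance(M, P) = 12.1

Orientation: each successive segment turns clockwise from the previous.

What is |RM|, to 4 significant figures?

41.38

The perpendicularity gives FL at right angles to AF, so FL runs at -139.0°; with |FL| = 18.2, L = (-25.21, -21.57). ∠FLM = 114.2° gives LM at 155.2° from the x-axis; with |LM| = 14.5, M = (-38.38, -15.49). Then |RM| = |M − R| = 41.38.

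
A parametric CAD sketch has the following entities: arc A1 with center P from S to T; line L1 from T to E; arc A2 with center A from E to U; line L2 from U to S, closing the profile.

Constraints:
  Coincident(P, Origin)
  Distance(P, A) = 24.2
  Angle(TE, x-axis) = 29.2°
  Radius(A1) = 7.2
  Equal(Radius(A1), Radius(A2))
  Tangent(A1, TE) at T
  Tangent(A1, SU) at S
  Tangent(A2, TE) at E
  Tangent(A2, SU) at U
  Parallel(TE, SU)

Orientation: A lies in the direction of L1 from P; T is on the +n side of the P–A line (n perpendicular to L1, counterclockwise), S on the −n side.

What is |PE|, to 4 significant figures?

25.25

Tangency of A1 to both parallel lines with radius 7.2 puts T and S at P ± 7.2·n: T = (-3.513, 6.285), S = (3.513, -6.285). Equal radii place E and U the same way about A: E = A + 7.2·n = (17.61, 18.09), U = A − 7.2·n = (24.64, 5.521). Then |PE| = |E − P| = 25.25.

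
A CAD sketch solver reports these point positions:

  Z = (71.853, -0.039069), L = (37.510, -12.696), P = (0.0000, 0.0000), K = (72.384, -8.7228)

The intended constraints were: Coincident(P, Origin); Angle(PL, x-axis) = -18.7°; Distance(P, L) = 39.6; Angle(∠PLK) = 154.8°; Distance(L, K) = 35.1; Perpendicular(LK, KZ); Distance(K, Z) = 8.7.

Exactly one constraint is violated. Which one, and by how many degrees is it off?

Perpendicular(LK, KZ) — off by 3.00°.

P = (0.00, 0.00) ✓; PL at -18.70° ✓; |PL| = 39.60 ✓; ∠PLK = 154.8° ✓; |LK| = 35.10 ✓; ∠(LK, KZ) = 87.00° ✗; |KZ| = 8.700 ✓.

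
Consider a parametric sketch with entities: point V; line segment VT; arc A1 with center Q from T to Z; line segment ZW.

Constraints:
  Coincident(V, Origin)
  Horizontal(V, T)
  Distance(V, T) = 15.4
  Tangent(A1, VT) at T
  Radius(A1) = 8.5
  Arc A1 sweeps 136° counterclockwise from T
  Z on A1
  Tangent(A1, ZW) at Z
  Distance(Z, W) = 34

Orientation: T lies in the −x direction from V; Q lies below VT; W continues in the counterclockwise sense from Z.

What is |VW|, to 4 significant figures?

38.36

V is at the origin; VT is horizontal with |VT| = 15.4 and T on the −x side, so T = (-15.40, 0.000). The tangent condition forces QT to be normal to VT, so Q = T + (0, -8.5) = (-15.40, -8.500). On A1, T sits at bearing 90° from Q; a 136° counterclockwise sweep puts Z at bearing 226°, so Z = Q + 8.5·(cos 226°, sin 226°) = (-21.30, -14.61). Tangency of A1 to ZW means the radius QZ is perpendicular to ZW, so ZW runs along (−sin 226°, cos 226°); with |ZW| = 34.0, W = (3.153, -38.23). Then |VW| = |W − V| = 38.36.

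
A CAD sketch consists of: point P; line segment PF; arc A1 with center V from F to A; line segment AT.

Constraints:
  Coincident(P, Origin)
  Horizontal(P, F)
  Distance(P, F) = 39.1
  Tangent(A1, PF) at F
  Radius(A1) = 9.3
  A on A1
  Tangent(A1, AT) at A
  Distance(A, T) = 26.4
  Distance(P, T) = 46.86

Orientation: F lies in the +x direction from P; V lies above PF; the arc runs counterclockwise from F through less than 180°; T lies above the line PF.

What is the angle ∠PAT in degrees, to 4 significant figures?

69.97°

P is at the origin; P and F share the same y with |PF| = 39.1 and F on the +x side, so F = (39.10, 0.000). The tangent condition forces VF to be normal to PF, so V = F + (0, 9.3) = (39.10, 9.300). Since VA ⟂ AT (tangency), |VT| = √(9.3² + 26.4²) = 27.99 regardless of where A sits on A1. So T lies on both circle(P, 46.86) and circle(V, 27.99); the above-PF intersection is T = (30.19, 35.84). A is the foot of the tangent from T: A = (46.43, 15.02).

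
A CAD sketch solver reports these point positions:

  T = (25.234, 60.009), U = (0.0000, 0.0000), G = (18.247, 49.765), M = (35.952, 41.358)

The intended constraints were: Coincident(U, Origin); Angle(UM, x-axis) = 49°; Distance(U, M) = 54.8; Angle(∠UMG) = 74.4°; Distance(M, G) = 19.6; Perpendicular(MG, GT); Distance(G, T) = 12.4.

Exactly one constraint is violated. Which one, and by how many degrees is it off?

Perpendicular(MG, GT) — off by 8.90°.

U = (0.00, 0.00) ✓; UM at 49.00° ✓; |UM| = 54.80 ✓; ∠UMG = 74.40° ✓; |MG| = 19.60 ✓; ∠(MG, GT) = 98.90° ✗; |GT| = 12.40 ✓.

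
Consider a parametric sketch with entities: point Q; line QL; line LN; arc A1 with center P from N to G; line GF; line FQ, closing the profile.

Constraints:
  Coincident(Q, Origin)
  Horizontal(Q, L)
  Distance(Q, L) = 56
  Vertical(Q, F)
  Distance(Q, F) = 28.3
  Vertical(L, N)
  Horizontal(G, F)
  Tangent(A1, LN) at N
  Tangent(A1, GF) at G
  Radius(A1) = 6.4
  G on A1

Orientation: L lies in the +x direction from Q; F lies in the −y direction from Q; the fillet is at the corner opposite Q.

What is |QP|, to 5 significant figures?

54.220

Q is at the origin; QL is horizontal with |QL| = 56.0 and L on the +x side, so L = (56.000, 0.0000). QF is vertical with |QF| = 28.3 and F on the −y side, so F = (0.0000, -28.300). The virtual corner opposite Q is at (56.000, -28.300). Tangency of A1 to LN means the radius PN is perpendicular to LN and since A1 is tangent to GF there, PG ⟂ GF, with radius 6.4, so the center P sits 6.4 in from both sides at P = (49.600, -21.900). Then |QP| = |P − Q| = 54.220.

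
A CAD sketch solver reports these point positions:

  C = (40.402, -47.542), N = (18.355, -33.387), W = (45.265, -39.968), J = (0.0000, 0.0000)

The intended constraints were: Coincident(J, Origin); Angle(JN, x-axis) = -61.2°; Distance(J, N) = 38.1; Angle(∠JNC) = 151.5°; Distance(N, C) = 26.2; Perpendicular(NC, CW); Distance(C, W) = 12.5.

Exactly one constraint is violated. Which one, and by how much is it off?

Distance(C, W) = 12.5 — off by 3.50.

J = (0.00, 0.00) ✓; JN at -61.20° ✓; |JN| = 38.10 ✓; ∠JNC = 151.5° ✓; |NC| = 26.20 ✓; ∠(NC, CW) = 90.00° ✓; |CW| = 9.001 ✗.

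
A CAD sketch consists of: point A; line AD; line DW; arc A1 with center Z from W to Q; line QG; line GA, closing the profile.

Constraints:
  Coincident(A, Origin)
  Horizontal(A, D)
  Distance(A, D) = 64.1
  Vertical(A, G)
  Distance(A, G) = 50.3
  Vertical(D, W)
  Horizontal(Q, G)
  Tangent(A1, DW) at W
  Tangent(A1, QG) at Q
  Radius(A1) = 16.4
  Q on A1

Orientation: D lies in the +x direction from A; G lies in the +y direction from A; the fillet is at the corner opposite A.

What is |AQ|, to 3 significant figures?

69.3

A is at the origin; AD is horizontal with |AD| = 64.1 and D on the +x side, so D = (64.1, 0.00). A and G share the same x with |AG| = 50.3 and G on the +y side, so G = (0.00, 50.3). The virtual corner opposite A is at (64.1, 50.3). A1 meets DW tangentially, so ZW is at right angles to DW and A1 meets QG tangentially, so ZQ is at right angles to QG, with radius 16.4, so the center Z sits 16.4 in from both sides at Z = (47.7, 33.9). That places the tangent points at W = (64.1, 33.9) on DW and Q = (47.7, 50.3) on QG. Then |AQ| = |Q − A| = 69.3.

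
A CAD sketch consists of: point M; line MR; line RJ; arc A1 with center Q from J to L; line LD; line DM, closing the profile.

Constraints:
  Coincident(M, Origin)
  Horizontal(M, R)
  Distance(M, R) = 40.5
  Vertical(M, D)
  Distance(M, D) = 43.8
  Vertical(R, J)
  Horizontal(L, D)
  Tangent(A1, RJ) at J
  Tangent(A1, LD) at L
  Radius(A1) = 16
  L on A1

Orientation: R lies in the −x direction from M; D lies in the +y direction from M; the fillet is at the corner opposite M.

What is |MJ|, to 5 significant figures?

49.123

The virtual corner opposite M is at (-40.500, 43.800). The tangent condition forces QJ to be normal to RJ and tangency of A1 to LD means the radius QL is perpendicular to LD, with radius 16.0, so the center Q sits 16.0 in from both sides at Q = (-24.500, 27.800). That places the tangent points at J = (-40.500, 27.800) on RJ and L = (-24.500, 43.800) on LD. Then |MJ| = |J − M| = 49.123.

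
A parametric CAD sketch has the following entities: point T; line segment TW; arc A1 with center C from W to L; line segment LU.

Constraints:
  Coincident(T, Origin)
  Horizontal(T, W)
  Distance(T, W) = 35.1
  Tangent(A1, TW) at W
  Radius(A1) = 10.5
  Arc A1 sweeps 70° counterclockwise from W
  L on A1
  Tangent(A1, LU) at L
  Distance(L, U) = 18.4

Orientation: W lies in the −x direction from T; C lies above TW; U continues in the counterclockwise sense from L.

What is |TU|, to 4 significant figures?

30.73

T is at the origin; T and W share the same y with |TW| = 35.1 and W on the −x side, so W = (-35.10, 0.000). Since A1 is tangent to TW there, CW ⟂ TW, so C = W + (0, 10.5) = (-35.10, 10.50). On A1, W sits at bearing -90° from C; a 70° counterclockwise sweep puts L at bearing -20°, so L = C + 10.5·(cos -20°, sin -20°) = (-25.23, 6.909). The tangent condition forces CL to be normal to LU, so LU runs along (−sin -20°, cos -20°); with |LU| = 18.4, U = (-18.94, 24.20). Then |TU| = |U − T| = 30.73.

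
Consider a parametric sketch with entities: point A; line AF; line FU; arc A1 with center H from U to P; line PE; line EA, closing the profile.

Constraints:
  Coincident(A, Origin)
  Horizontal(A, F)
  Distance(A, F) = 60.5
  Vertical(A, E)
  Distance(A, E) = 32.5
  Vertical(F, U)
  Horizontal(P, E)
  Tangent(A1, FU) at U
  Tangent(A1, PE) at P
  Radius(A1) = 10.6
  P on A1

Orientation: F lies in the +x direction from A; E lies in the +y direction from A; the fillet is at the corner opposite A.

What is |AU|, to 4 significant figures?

64.34

A is at the origin; A and F share the same y with |AF| = 60.5 and F on the +x side, so F = (60.50, 0.000). A and E share the same x with |AE| = 32.5 and E on the +y side, so E = (0.000, 32.50). The virtual corner opposite A is at (60.50, 32.50). A1 meets FU tangentially, so HU is at right angles to FU and the tangent condition forces HP to be normal to PE, with radius 10.6, so the center H sits 10.6 in from both sides at H = (49.90, 21.90). That places the tangent points at U = (60.50, 21.90) on FU and P = (49.90, 32.50) on PE. Then |AU| = |U − A| = 64.34.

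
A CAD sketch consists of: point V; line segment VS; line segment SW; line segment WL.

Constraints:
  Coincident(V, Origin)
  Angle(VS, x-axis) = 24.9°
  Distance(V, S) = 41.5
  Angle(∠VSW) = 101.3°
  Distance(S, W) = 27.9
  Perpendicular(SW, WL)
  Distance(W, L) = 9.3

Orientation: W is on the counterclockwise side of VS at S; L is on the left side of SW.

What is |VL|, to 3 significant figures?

47.8

V is at the origin; VS runs at 24.9° with length 41.5, so S = 41.5·(cos 24.9°, sin 24.9°) = (37.6, 17.5). ∠VSW = 101.3°, so SW runs at 24.9° + (180° − 101.3°) = 104° from the x-axis; with |SW| = 27.9, W = S + 27.9·(cos 104°, sin 104°) = (31.1, 44.6). The perpendicularity gives WL at right angles to SW; with |WL| = 9.3 on the left of SW, L = W + 9.3·(-0.972, -0.235) = (22.0, 42.4). Then |VL| = |L − V| = 47.8.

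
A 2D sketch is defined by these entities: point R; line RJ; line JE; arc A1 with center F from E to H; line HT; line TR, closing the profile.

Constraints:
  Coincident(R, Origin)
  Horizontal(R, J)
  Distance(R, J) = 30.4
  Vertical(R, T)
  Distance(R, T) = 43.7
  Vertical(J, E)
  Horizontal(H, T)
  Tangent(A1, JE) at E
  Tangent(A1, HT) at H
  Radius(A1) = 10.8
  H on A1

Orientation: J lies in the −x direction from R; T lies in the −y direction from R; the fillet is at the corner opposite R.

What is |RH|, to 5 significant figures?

47.894

R is at the origin; RJ is horizontal with |RJ| = 30.4 and J on the −x side, so J = (-30.400, 0.0000). RT is vertical with |RT| = 43.7 and T on the −y side, so T = (0.0000, -43.700). The virtual corner opposite R is at (-30.400, -43.700). The tangent condition forces FE to be normal to JE and since A1 is tangent to HT there, FH ⟂ HT, with radius 10.8, so the center F sits 10.8 in from both sides at F = (-19.600, -32.900). That places the tangent points at E = (-30.400, -32.900) on JE and H = (-19.600, -43.700) on HT. Then |RH| = |H − R| = 47.894.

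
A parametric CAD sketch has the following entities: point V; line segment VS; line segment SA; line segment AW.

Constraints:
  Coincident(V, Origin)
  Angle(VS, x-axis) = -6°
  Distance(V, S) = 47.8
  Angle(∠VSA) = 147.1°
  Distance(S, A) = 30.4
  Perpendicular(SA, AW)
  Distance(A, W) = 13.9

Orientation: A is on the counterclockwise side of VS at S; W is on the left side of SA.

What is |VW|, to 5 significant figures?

71.558

∠VSA = 147.1°, so SA runs at -6.0° + (180° − 147.1°) = 26.900° from the x-axis; with |SA| = 30.4, A = S + 30.4·(cos 26.900°, sin 26.900°) = (74.649, 8.7576). The perpendicularity gives AW at right angles to SA; with |AW| = 13.9 on the left of SA, W = A + 13.9·(-0.45243, 0.89180) = (68.360, 21.154). Then |VW| = |W − V| = 71.558.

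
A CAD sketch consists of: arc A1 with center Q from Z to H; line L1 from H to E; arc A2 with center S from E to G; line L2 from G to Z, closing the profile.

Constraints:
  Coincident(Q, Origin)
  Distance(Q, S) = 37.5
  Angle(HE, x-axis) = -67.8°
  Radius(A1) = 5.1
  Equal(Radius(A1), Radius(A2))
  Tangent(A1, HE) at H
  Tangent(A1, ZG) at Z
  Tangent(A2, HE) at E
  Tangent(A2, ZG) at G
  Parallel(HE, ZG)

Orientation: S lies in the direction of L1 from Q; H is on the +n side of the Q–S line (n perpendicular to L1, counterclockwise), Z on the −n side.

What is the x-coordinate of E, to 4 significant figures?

18.89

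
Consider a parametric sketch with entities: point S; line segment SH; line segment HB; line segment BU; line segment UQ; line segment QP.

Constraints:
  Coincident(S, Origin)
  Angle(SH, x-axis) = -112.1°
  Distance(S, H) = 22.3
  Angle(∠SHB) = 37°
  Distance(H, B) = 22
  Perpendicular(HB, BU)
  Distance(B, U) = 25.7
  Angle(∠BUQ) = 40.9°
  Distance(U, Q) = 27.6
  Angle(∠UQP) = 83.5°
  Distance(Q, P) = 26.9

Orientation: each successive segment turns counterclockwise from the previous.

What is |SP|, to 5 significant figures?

25.192

S is at the origin; SH runs at -112.1° with length 22.3, so H = (-8.3898, -20.662). ∠SHB = 37.0° gives HB at 30.900° from the x-axis; with |HB| = 22.0, B = (10.488, -9.3637). HB is perpendicular to BU, so BU runs at 120.90°; with |BU| = 25.7, U = (-2.7104, 12.689). ∠BUQ = 40.9° gives UQ at -100.00° from the x-axis; with |UQ| = 27.6, Q = (-7.5031, -14.492). ∠UQP = 83.5° gives QP at -3.5000° from the x-axis; with |QP| = 26.9, P = (19.347, -16.134). Then |SP| = |P − S| = 25.192.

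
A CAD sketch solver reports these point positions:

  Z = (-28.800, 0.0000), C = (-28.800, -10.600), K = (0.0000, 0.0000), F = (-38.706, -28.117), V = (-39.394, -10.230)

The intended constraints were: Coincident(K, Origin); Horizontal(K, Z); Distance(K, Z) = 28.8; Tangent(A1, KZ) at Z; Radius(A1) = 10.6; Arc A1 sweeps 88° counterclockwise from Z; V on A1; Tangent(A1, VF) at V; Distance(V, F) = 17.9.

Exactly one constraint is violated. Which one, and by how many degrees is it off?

Tangent(A1, VF) at V — off by 4.20°.

K = (0.00, 0.00) ✓; K.y = 0.00, Z.y = 0.00 ✓; |KZ| = 28.80 ✓; ∠(CZ, ZK) = 90.00° ✓; |CZ| = 10.60 ✓; bearing(C→V) − bearing(C→Z) = 88.00° ✓; |CV| = 10.60 ✓; ∠(CV, VF) = 85.80° ✗; |VF| = 17.90 ✓.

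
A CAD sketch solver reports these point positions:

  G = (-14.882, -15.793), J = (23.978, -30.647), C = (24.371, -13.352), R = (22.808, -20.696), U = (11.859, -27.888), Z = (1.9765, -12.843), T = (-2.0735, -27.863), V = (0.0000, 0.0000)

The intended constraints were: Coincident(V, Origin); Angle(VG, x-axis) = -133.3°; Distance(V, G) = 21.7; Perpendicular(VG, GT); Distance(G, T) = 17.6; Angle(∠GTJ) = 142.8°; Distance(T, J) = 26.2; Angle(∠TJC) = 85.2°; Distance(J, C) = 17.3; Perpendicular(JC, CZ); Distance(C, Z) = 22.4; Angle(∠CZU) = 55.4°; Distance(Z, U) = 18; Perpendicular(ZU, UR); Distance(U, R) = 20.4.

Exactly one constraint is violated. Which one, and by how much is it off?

Distance(U, R) = 20.4 — off by 7.30.

V = (0.00, 0.00) ✓; VG at -133.3° ✓; |VG| = 21.70 ✓; ∠(VG, GT) = 90.00° ✓; |GT| = 17.60 ✓; ∠GTJ = 142.8° ✓; |TJ| = 26.20 ✓; ∠TJC = 85.20° ✓; |JC| = 17.30 ✓; ∠(JC, CZ) = 90.00° ✓; |CZ| = 22.40 ✓; ∠CZU = 55.40° ✓; |ZU| = 18.00 ✓; ∠(ZU, UR) = 90.00° ✓; |UR| = 13.10 ✗.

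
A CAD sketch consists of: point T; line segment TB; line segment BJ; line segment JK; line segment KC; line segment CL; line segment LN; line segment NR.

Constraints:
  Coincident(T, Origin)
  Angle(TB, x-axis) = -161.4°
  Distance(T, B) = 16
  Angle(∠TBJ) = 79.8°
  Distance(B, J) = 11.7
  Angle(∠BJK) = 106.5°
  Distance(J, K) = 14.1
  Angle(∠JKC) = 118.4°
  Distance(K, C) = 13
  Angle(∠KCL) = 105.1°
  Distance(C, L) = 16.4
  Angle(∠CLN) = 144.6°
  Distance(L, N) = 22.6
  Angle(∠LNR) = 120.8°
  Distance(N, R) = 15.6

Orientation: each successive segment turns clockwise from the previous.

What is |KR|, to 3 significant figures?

40.3

T is at the origin; TB runs at -161.4° with length 16.0, so B = (-15.2, -5.10). ∠TBJ = 79.8° gives BJ at 98.4° from the x-axis; with |BJ| = 11.7, J = (-16.9, 6.47). ∠BJK = 106.5° gives JK at 24.9° from the x-axis; with |JK| = 14.1, K = (-4.08, 12.4). ∠JKC = 118.4° gives KC at -36.7° from the x-axis; with |KC| = 13.0, C = (6.34, 4.64). ∠KCL = 105.1° gives CL at -112° from the x-axis; with |CL| = 16.4, L = (0.302, -10.6). ∠CLN = 144.6° gives LN at -147° from the x-axis; with |LN| = 22.6, N = (-18.7, -22.9). ∠LNR = 120.8° gives NR at 154° from the x-axis; with |NR| = 15.6, R = (-32.6, -16.0). Then |KR| = |R − K| = 40.3.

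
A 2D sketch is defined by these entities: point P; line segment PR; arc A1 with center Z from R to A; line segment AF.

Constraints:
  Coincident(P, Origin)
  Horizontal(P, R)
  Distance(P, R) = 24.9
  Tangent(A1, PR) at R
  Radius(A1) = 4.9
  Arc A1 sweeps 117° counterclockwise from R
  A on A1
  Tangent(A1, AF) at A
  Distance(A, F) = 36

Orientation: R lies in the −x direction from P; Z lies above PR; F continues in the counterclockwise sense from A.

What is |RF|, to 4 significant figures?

40.99

P is at the origin; P and R share the same y with |PR| = 24.9 and R on the −x side, so R = (-24.90, 0.000). The tangent condition forces ZR to be normal to PR, so Z = R + (0, 4.9) = (-24.90, 4.900). On A1, R sits at bearing -90° from Z; a 117° counterclockwise sweep puts A at bearing 27°, so A = Z + 4.9·(cos 27°, sin 27°) = (-20.53, 7.125). Tangency of A1 to AF means the radius ZA is perpendicular to AF, so AF runs along (−sin 27°, cos 27°); with |AF| = 36.0, F = (-36.88, 39.20). Then |RF| = |F − R| = 40.99.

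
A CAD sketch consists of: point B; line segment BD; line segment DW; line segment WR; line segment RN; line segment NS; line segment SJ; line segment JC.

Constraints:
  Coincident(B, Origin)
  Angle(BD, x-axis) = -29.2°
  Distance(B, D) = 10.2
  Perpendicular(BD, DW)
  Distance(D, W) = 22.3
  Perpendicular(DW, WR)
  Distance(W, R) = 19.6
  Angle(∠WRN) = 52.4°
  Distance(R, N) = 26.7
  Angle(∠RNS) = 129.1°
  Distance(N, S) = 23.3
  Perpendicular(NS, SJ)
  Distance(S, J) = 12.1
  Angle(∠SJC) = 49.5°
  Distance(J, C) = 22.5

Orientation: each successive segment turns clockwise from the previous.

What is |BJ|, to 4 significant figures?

33.01

∠RNS = 129.1° gives NS at -27.70° from the x-axis; with |NS| = 23.3, S = (26.09, -15.19). The perpendicularity gives SJ at right angles to NS, so SJ runs at -117.7°; with |SJ| = 12.1, J = (20.46, -25.91). Then |BJ| = |J − B| = 33.01.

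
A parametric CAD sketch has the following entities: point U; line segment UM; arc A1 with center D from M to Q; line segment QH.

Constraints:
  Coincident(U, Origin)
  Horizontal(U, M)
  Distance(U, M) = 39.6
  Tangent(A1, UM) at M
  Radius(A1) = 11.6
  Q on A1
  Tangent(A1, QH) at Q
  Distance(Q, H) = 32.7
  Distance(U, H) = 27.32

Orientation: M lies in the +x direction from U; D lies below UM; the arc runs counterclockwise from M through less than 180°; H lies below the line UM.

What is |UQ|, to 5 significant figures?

31.679

Checks: U.y = 0.00, M.y = 0.00 ✓; |DQ| = 11.60 ✓; ∠(DQ, QH) = 90.00° ✓; |QH| = 32.70 ✓; |UH| = 27.32 ✓.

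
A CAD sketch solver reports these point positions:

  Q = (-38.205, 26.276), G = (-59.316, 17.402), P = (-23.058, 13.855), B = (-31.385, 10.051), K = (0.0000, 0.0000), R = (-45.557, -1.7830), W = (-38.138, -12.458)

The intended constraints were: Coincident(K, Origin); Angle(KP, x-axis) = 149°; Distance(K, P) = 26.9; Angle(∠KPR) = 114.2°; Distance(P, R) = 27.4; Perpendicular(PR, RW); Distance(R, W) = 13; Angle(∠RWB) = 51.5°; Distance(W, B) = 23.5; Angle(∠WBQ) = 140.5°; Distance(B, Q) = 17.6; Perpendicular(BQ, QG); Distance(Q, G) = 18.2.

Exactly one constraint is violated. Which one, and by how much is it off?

Distance(Q, G) = 18.2 — off by 4.70.

K = (0.00, 0.00) ✓; KP at 149.0° ✓; |KP| = 26.90 ✓; ∠KPR = 114.2° ✓; |PR| = 27.40 ✓; ∠(PR, RW) = 90.00° ✓; |RW| = 13.00 ✓; ∠RWB = 51.50° ✓; |WB| = 23.50 ✓; ∠WBQ = 140.5° ✓; |BQ| = 17.60 ✓; ∠(BQ, QG) = 90.00° ✓; |QG| = 22.90 ✗.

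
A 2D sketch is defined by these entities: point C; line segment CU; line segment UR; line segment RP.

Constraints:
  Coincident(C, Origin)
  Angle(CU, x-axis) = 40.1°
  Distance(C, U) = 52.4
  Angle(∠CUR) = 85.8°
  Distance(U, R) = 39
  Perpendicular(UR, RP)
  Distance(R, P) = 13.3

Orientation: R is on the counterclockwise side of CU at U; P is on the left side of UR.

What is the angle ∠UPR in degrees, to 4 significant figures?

71.17°

C is at the origin; CU runs at 40.1° with length 52.4, so U = 52.4·(cos 40.1°, sin 40.1°) = (40.08, 33.75). ∠CUR = 85.8°, so UR runs at 40.1° + (180° − 85.8°) = 134.3° from the x-axis; with |UR| = 39.0, R = U + 39.0·(cos 134.3°, sin 134.3°) = (12.84, 61.66). UR is perpendicular to RP; with |RP| = 13.3 on the left of UR, P = R + 13.3·(-0.7157, -0.6984) = (3.325, 52.38). Then cos ∠UPR = PU·PR / (|PU||PR|), giving 71.17°.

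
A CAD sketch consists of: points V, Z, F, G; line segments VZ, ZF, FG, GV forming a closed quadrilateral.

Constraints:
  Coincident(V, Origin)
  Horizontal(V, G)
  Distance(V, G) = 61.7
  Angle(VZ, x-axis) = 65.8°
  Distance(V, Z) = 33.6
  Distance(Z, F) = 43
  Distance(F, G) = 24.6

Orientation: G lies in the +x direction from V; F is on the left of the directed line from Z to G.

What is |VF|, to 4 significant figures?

61.16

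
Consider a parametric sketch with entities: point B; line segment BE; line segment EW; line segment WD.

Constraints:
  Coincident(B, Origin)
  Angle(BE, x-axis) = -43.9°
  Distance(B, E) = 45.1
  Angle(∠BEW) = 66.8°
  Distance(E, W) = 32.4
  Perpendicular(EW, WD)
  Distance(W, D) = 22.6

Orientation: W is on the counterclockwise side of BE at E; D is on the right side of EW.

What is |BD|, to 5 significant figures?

65.703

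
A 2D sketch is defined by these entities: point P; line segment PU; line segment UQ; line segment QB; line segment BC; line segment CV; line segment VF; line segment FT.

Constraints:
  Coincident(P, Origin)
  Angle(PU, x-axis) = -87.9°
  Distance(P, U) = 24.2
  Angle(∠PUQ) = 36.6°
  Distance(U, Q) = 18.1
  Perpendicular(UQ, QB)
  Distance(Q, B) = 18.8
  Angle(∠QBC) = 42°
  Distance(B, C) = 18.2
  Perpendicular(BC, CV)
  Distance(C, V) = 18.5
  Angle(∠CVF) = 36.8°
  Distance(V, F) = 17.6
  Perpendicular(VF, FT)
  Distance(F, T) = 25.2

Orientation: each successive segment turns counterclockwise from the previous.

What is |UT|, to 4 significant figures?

9.972

P is at the origin; PU runs at -87.9° with length 24.2, so U = (0.8868, -24.18). ∠PUQ = 36.6° gives UQ at 55.50° from the x-axis; with |UQ| = 18.1, Q = (11.14, -9.267). UQ is perpendicular to QB, so QB runs at 145.5°; with |QB| = 18.8, B = (-4.355, 1.381). ∠QBC = 42.0° gives BC at -76.50° from the x-axis; with |BC| = 18.2, C = (-0.1061, -16.32). BC ⟂ CV, so CV runs at 13.50°; with |CV| = 18.5, V = (17.88, -12.00). ∠CVF = 36.8° gives VF at 156.7° from the x-axis; with |VF| = 17.6, F = (1.718, -5.035). VF is perpendicular to FT, so FT runs at -113.3°; with |FT| = 25.2, T = (-8.250, -28.18). Then |UT| = |T − U| = 9.972.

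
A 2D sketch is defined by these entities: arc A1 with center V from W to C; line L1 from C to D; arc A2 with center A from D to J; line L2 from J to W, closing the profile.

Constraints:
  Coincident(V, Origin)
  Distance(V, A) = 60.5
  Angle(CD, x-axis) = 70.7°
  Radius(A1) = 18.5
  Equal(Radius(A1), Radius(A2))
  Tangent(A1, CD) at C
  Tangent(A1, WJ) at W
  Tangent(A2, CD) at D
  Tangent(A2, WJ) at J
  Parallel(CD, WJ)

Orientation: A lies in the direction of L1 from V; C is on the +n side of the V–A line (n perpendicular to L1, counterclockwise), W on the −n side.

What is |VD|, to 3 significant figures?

63.3

The slot axis is L1's direction at 70.7°, so u = (cos 70.7°, sin 70.7°) = (0.331, 0.944) and n = (−sin 70.7°, cos 70.7°) = (-0.944, 0.331). V is at the origin and A lies 60.5 along u from V, so A = 60.5·u = (20.0, 57.1). Tangency of A1 to both parallel lines with radius 18.5 puts C and W at V ± 18.5·n: C = (-17.5, 6.11), W = (17.5, -6.11). Equal radii place D and J the same way about A: D = A + 18.5·n = (2.54, 63.2), J = A − 18.5·n = (37.5, 51.0). Then |VD| = |D − V| = 63.3.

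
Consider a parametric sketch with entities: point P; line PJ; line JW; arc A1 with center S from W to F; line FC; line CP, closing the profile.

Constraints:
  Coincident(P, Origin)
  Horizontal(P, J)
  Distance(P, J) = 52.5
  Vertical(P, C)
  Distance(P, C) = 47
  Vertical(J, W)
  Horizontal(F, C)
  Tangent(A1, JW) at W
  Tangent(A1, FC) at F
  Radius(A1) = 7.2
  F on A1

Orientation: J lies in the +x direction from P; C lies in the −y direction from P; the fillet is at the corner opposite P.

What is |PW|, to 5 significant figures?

65.881

The virtual corner opposite P is at (52.500, -47.000). A1 meets JW tangentially, so SW is at right angles to JW and tangency of A1 to FC means the radius SF is perpendicular to FC, with radius 7.2, so the center S sits 7.2 in from both sides at S = (45.300, -39.800). That places the tangent points at W = (52.500, -39.800) on JW and F = (45.300, -47.000) on FC. Then |PW| = |W − P| = 65.881.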